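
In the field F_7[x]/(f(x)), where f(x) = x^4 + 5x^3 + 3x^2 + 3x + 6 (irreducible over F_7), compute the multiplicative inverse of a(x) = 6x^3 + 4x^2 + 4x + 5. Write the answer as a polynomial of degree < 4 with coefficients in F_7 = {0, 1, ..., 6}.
a(x)^(-1) ≡ 3x^3 + x^2 + 3x + 5 (mod f(x))

Since f is irreducible over F_7, F_7[x]/(f) is a field and a(x) ≠ 0 has an inverse. Apply the extended Euclidean algorithm to f(x) and a(x) in F_7[x]: f(x) = (6x + 5)·a(x) + (x^2 + 2x + 2);  a(x) = (6x + 6)·(x^2 + 2x + 2) + (x);  (x^2 + 2x + 2) = (x + 2)·(x) + (2). The last nonzero remainder is the constant 2 = gcd(f, a) in F_7. Back-substituting through the division chain expresses 2 = s(x)·a(x) + t(x)·f(x) with s(x) ≡ 6x^3 + 2x^2 + 6x + 3 (mod f), so (6x^3 + 2x^2 + 6x + 3)·a(x) ≡ 2 (mod f). Multiplying by 2^(-1) ≡ 4 in F_7 gives a(x)^(-1) ≡ 4·(6x^3 + 2x^2 + 6x + 3) ≡ 3x^3 + x^2 + 3x + 5 (mod f). Check: (6x^3 + 4x^2 + 4x + 5)·(3x^3 + x^2 + 3x + 5) = 4x^6 + 4x^5 + 6x^4 + 5x^3 + 2x^2 + 4 ≡ 1 (mod x^4 + 5x^3 + 3x^2 + 3x + 6).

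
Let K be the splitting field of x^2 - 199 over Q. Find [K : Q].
[K : Q] = 2

f(x) = x^2 - 199 factors as (x - √199)(x + √199). The splitting field is K = Q(√199). Since 199 is squarefree and > 1, it is not a perfect square, so x^2 - 199 is irreducible over Q and [Q(√199) : Q] = 2. Hence [K : Q] = 2.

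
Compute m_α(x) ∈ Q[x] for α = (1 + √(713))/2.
m_α(x) = x^2 - x - 178

From 2α - 1 = √(713), squaring gives (2α - 1)^2 = 713, i.e. 4α^2 - 4α + 1 = 713, so α^2 - α + (1 - 713)/4 = 0. Since 713 ≡ 1 (mod 4), (1 - 713)/4 = -178 ∈ Z. The polynomial x^2 - x - 178 has discriminant 1 - 4·(-178) = 713, which is not a perfect square in Q (d = 713 is squarefree and ≠ 1), so x^2 - x - 178 is irreducible over Q. It is the minimal polynomial of α.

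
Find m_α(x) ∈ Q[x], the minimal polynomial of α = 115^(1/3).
m_α(x) = x^3 - 115

α satisfies α^3 = 115, so x^3 - 115 annihilates α. By the rational root test, a rational root p/q (in lowest terms) of x^3 - 115 would satisfy p^3 = 115 q^3, forcing q = 1 and p^3 = 115; but 115 is not a perfect cube, contradiction. A monic cubic over Q with no rational root is irreducible (any nontrivial factorization would include a linear factor). Hence x^3 - 115 is the minimal polynomial of α, and in particular [Q(α):Q] = 3.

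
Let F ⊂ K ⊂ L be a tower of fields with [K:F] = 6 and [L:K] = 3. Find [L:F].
[L:F] = 18

The tower law says that for any tower of field extensions F ⊂ K ⊂ L with finite degrees, [L:F] = [L:K] · [K:F]. Here this gives [L:F] = 3 · 6 = 18.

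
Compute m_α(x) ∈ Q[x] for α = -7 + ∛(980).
m_α(x) = x^3 + 21x^2 + 147x - 637

Set β = α + 7 = ∛(980), so β^3 = 980. Then (α + 7)^3 - 980 = 0, i.e. α is a root of g(x) = (x + 7)^3 - 980 = x^3 + 21x^2 + 147x - 637. Since g(x) = h(x + 7) where h(x) = x^3 - 980, and h is irreducible over Q (because 980 is not a perfect cube, so h has no rational root, and a monic cubic with no rational root is irreducible), g is also irreducible (irreducibility is preserved under the substitution x → x + 7). Hence m_α(x) = x^3 + 21x^2 + 147x - 637.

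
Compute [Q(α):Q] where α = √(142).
[Q(α):Q] = 2

[Q(α):Q] equals the degree of the minimal polynomial of α. Here α^2 = 142 and x^2 - 142 is irreducible (d = 142 is squarefree, ≠ 1, hence not a square), so deg(m_α) = 2. Thus [Q(α):Q] = 2.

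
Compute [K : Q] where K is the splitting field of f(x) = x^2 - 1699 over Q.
[K : Q] = 2

f(x) = x^2 - 1699 factors as (x - √1699)(x + √1699). The splitting field is K = Q(√1699). Since 1699 is squarefree and > 1, it is not a perfect square, so x^2 - 1699 is irreducible over Q and [Q(√1699) : Q] = 2. Hence [K : Q] = 2.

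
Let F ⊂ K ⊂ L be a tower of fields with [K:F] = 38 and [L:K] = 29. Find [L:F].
[L:F] = 1102

The tower law says that for any tower of field extensions F ⊂ K ⊂ L with finite degrees, [L:F] = [L:K] · [K:F]. Here this gives [L:F] = 29 · 38 = 1102.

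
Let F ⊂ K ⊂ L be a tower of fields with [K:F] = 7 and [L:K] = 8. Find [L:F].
[L:F] = 56

The tower law says that for any tower of field extensions F ⊂ K ⊂ L with finite degrees, [L:F] = [L:K] · [K:F]. Here this gives [L:F] = 8 · 7 = 56.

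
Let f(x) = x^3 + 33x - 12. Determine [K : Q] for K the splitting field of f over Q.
[K : Q] = 6

By the rational root test, any rational root of the monic integer polynomial f(x) = x^3 + 33x - 12 must be an integer dividing the constant term -12, i.e. one of ±{1, 2, 3, 4, 6, 12}. Evaluating: f(1) = 22, f(-1) = -46, f(2) = 62, f(-2) = -86, f(3) = 114, f(-3) = -138, f(4) = 184, f(-4) = -208, f(6) = 402, f(-6) = -426, f(12) = 2112, f(-12) = -2136; none is 0, so f has no rational root and is therefore irreducible over Q (a cubic with no linear factor over a field is irreducible). For an irreducible cubic, the Galois group is A_3 or S_3 according as the discriminant disc(f) = -4a^3 - 27b^2 = -4·(33)^3 - 27·(-12)^2 = -147636 is or is not a square in Q. Here disc(f) = -147636 is not a perfect square in Q, so the Galois group of f over Q is not contained in A_3 and must be all of S_3. The splitting field has degree |S_3| = 6 over Q, so [K : Q] = 6.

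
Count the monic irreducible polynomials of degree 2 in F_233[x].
There are 27028 monic irreducible polynomials of degree 2 over F_233

Each element of F_{233^2} that lies in no proper subfield is a root of exactly one monic irreducible of degree 2 over F_233, and each such polynomial has 2 distinct roots in F_{233^2}. By Möbius inversion the count is N_233(2) = (1/2) Σ_{d|2} μ(2/d) · 233^d = (1/2)(μ(2)·233^1 + μ(1)·233^2) = 54056/2 = 27028.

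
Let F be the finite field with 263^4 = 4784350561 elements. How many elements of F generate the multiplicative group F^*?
There are φ(4784350560) = 1150822400 primitive elements

F_q^* is cyclic of order q - 1 = 4784350560. A cyclic group of order m has exactly φ(m) generators. Here m = 4784350560 = 2^5 · 3 · 5 · 11 · 131 · 6917, so the number of primitive elements is φ(4784350560) = 1150822400.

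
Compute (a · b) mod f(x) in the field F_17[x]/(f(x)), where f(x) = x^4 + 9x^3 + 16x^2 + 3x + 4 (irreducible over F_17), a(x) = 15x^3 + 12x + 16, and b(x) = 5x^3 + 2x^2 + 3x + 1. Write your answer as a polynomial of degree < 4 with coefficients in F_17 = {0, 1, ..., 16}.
a · b ≡ 5x^3 + 4x^2 + 2x + 12 (mod f(x))

Multiply in F_17[x]: a(x)·b(x) = (15x^3 + 12x + 16)·(5x^3 + 2x^2 + 3x + 1) = 7x^6 + 13x^5 + 3x^4 + 9x + 16. This has degree ≥ 4, so divide by f(x) over F_17: 7x^6 + 13x^5 + 3x^4 + 9x + 16 = (7x^2 + x + 1)·(x^4 + 9x^3 + 16x^2 + 3x + 4) + (5x^3 + 4x^2 + 2x + 12). Hence a·b ≡ 5x^3 + 4x^2 + 2x + 12 (mod f). (F_17[x]/(f) is a field with 17^4 = 83521 elements since f is irreducible of degree 4.)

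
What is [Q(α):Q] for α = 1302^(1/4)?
[Q(α):Q] = 4

α is a root of x^4 - 1302. By Eisenstein's criterion at the prime p = 2 (which divides the constant term 1302 but p^2 = 4 does not, since 1302 is squarefree), x^4 - 1302 is irreducible over Q. Hence [Q(α):Q] = 4.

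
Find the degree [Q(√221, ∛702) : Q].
[Q(√221, ∛702) : Q] = 6

Let L = Q(√221, ∛702). Since Q(√221) ⊂ L and [Q(√221):Q] = 2, the tower law gives 2 | [L:Q]. Likewise Q(∛702) ⊂ L with [Q(∛702):Q] = 3 (because 702 is not a perfect cube), so 3 | [L:Q]. As gcd(2,3) = 1, [L:Q] is divisible by 6. Conversely L is generated over Q by √221 and ∛702, so [L:Q] ≤ 2·3 = 6. Therefore [Q(√221, ∛702) : Q] = 6.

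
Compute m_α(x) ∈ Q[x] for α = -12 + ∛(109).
m_α(x) = x^3 + 36x^2 + 432x + 1619

Set β = α + 12 = ∛(109), so β^3 = 109. Then (α + 12)^3 - 109 = 0, i.e. α is a root of g(x) = (x + 12)^3 - 109 = x^3 + 36x^2 + 432x + 1619. Since g(x) = h(x + 12) where h(x) = x^3 - 109, and h is irreducible over Q (because 109 is not a perfect cube, so h has no rational root, and a monic cubic with no rational root is irreducible), g is also irreducible (irreducibility is preserved under the substitution x → x + 12). Hence m_α(x) = x^3 + 36x^2 + 432x + 1619.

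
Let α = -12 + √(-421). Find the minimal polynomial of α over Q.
m_α(x) = x^2 + 24x + 565

From α + 12 = √(-421), squaring gives (α + 12)^2 = -421, i.e. α^2 + 24α + 144 = -421, so α^2 + 24α + 565 = 0. The discriminant of x^2 + 24x + 565 is (24)^2 - 4·(565) = 576 - 2260 = -1684, and 4·(-421) is not a perfect square in Q since -421 is squarefree and ≠ 1. Hence x^2 + 24x + 565 is irreducible over Q and is the minimal polynomial of α.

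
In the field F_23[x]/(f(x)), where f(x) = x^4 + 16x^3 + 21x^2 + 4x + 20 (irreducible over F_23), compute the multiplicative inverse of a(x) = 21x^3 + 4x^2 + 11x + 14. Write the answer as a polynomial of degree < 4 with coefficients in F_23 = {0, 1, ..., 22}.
a(x)^(-1) ≡ 20x^3 + 8x + 9 (mod f(x))

Since f is irreducible over F_23, F_23[x]/(f) is a field and a(x) ≠ 0 has an inverse. Apply the extended Euclidean algorithm to f(x) and a(x) in F_23[x]: f(x) = (11x + 14)·a(x) + (5x^2 + 18x + 8);  a(x) = (18x + 5)·(5x^2 + 18x + 8) + (7x + 20);  (5x^2 + 18x + 8) = (4x + 1)·(7x + 20) + (11). The last nonzero remainder is the constant 11 = gcd(f, a) in F_23. Back-substituting through the division chain expresses 11 = s(x)·a(x) + t(x)·f(x) with s(x) ≡ 13x^3 + 19x + 7 (mod f), so (13x^3 + 19x + 7)·a(x) ≡ 11 (mod f). Multiplying by 11^(-1) ≡ 21 in F_23 gives a(x)^(-1) ≡ 21·(13x^3 + 19x + 7) ≡ 20x^3 + 8x + 9 (mod f). Check: (21x^3 + 4x^2 + 11x + 14)·(20x^3 + 8x + 9) = 6x^6 + 11x^5 + 20x^4 + 18x^3 + 9x^2 + 4x + 11 ≡ 1 (mod x^4 + 16x^3 + 21x^2 + 4x + 20).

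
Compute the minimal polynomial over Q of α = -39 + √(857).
m_α(x) = x^2 + 78x + 664

From α + 39 = √(857), squaring gives (α + 39)^2 = 857, i.e. α^2 + 78α + 1521 = 857, so α^2 + 78α + 664 = 0. The discriminant of x^2 + 78x + 664 is (78)^2 - 4·(664) = 6084 - 2656 = 3428, and 4·(857) is not a perfect square in Q since 857 is squarefree and ≠ 1. Hence x^2 + 78x + 664 is irreducible over Q and is the minimal polynomial of α.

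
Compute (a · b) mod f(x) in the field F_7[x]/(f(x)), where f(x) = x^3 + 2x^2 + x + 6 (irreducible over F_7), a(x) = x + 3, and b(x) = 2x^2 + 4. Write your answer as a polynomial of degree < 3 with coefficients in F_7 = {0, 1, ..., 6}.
a · b ≡ 2x^2 + 2x (mod f(x))

Multiply in F_7[x]: a(x)·b(x) = (x + 3)·(2x^2 + 4) = 2x^3 + 6x^2 + 4x + 5. This has degree ≥ 3, so divide by f(x) over F_7: 2x^3 + 6x^2 + 4x + 5 = (2)·(x^3 + 2x^2 + x + 6) + (2x^2 + 2x). Hence a·b ≡ 2x^2 + 2x (mod f). (F_7[x]/(f) is a field with 7^3 = 343 elements since f is irreducible of degree 3.)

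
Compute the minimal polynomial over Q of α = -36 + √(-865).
m_α(x) = x^2 + 72x + 2161

From α + 36 = √(-865), squaring gives (α + 36)^2 = -865, i.e. α^2 + 72α + 1296 = -865, so α^2 + 72α + 2161 = 0. The discriminant of x^2 + 72x + 2161 is (72)^2 - 4·(2161) = 5184 - 8644 = -3460, and 4·(-865) is not a perfect square in Q since -865 is squarefree and ≠ 1. Hence x^2 + 72x + 2161 is irreducible over Q and is the minimal polynomial of α.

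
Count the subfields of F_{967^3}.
F_{967^3} has 2 subfields

The subfields of F_{p^n} are exactly the fields F_{p^d} for d | n (each is the fixed field of the unique index-d subgroup of Gal(F_{p^n}/F_p) ≅ Z/nZ). The divisors of n = 3 are {1, 3}, giving 2 subfields: F_{967^1}, F_{967^3}.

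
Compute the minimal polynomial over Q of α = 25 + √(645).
m_α(x) = x^2 - 50x - 20

From α - 25 = √(645), squaring gives (α - 25)^2 = 645, i.e. α^2 - 50α + 625 = 645, so α^2 - 50α - 20 = 0. The discriminant of x^2 - 50x - 20 is (-50)^2 - 4·(-20) = 2500 + 80 = 2580, and 4·(645) is not a perfect square in Q since 645 is squarefree and ≠ 1. Hence x^2 - 50x - 20 is irreducible over Q and is the minimal polynomial of α.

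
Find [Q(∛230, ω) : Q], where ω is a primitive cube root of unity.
[Q(∛230, ω) : Q] = 6

[Q(∛230):Q] = 3 (min poly x^3 - 230, irreducible since 230 is not a perfect cube). [Q(ω):Q] = 2 (min poly x^2 + x + 1). Since Q(∛230) ⊂ R and ω ∉ R, we have ω ∉ Q(∛230), so x^2 + x + 1 remains irreducible over Q(∛230) and [Q(∛230, ω) : Q(∛230)] = 2. By the tower law, [Q(∛230, ω) : Q] = 3 · 2 = 6. (In fact Q(∛230, ω) is the splitting field of x^3 - 230 over Q.)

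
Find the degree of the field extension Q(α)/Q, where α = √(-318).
[Q(α):Q] = 2

[Q(α):Q] equals the degree of the minimal polynomial of α. Here α^2 = -318 and x^2 + 318 is irreducible (d = -318 is squarefree, ≠ 1, hence not a square), so deg(m_α) = 2. Thus [Q(α):Q] = 2.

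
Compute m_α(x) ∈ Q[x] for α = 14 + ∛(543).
m_α(x) = x^3 - 42x^2 + 588x - 3287

Set β = α - 14 = ∛(543), so β^3 = 543. Then (α - 14)^3 - 543 = 0, i.e. α is a root of g(x) = (x - 14)^3 - 543 = x^3 - 42x^2 + 588x - 3287. Since g(x) = h(x - 14) where h(x) = x^3 - 543, and h is irreducible over Q (because 543 is not a perfect cube, so h has no rational root, and a monic cubic with no rational root is irreducible), g is also irreducible (irreducibility is preserved under the substitution x → x - 14). Hence m_α(x) = x^3 - 42x^2 + 588x - 3287.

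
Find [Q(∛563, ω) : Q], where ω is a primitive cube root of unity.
[Q(∛563, ω) : Q] = 6

[Q(∛563):Q] = 3 (min poly x^3 - 563, irreducible since 563 is not a perfect cube). [Q(ω):Q] = 2 (min poly x^2 + x + 1). Since Q(∛563) ⊂ R and ω ∉ R, we have ω ∉ Q(∛563), so x^2 + x + 1 remains irreducible over Q(∛563) and [Q(∛563, ω) : Q(∛563)] = 2. By the tower law, [Q(∛563, ω) : Q] = 3 · 2 = 6. (In fact Q(∛563, ω) is the splitting field of x^3 - 563 over Q.)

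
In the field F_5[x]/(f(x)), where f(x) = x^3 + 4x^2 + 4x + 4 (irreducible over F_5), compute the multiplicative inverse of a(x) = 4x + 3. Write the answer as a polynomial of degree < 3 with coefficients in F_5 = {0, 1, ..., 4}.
a(x)^(-1) ≡ 4x^2 + 3x (mod f(x))

Since f is irreducible over F_5, F_5[x]/(f) is a field and a(x) ≠ 0 has an inverse. Apply the extended Euclidean algorithm to f(x) and a(x) in F_5[x]: f(x) = (4x^2 + 3x)·a(x) + (4). The last nonzero remainder is the constant 4 = gcd(f, a) in F_5. Back-substituting through the division chain expresses 4 = s(x)·a(x) + t(x)·f(x) with s(x) ≡ x^2 + 2x (mod f), so (x^2 + 2x)·a(x) ≡ 4 (mod f). Multiplying by 4^(-1) ≡ 4 in F_5 gives a(x)^(-1) ≡ 4·(x^2 + 2x) ≡ 4x^2 + 3x (mod f). Check: (4x + 3)·(4x^2 + 3x) = x^3 + 4x^2 + 4x ≡ 1 (mod x^3 + 4x^2 + 4x + 4).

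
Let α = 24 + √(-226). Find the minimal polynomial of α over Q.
m_α(x) = x^2 - 48x + 802

From α - 24 = √(-226), squaring gives (α - 24)^2 = -226, i.e. α^2 - 48α + 576 = -226, so α^2 - 48α + 802 = 0. The discriminant of x^2 - 48x + 802 is (-48)^2 - 4·(802) = 2304 - 3208 = -904, and 4·(-226) is not a perfect square in Q since -226 is squarefree and ≠ 1. Hence x^2 - 48x + 802 is irreducible over Q and is the minimal polynomial of α.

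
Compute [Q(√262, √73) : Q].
[Q(√262, √73) : Q] = 4

[Q(√262):Q] = 2 (min poly x^2 - 262, irreducible since 262 is squarefree > 1). For the top step, suppose √73 ∈ Q(√262), say √73 = c + d√262 with c, d ∈ Q. Squaring: 73 = c^2 + 262d^2 + 2cd√262. Since √262 ∉ Q this forces 2cd = 0. If d = 0 then √73 = c ∈ Q, contradicting 73 squarefree > 1. If c = 0 then 73 = 262d^2, so 262·73 = (262d)^2 is a perfect square in Q — but 262·73 = 19126 is not a perfect square (since 262 and 73 are distinct squarefree integers). Contradiction. Hence √73 ∉ Q(√262), so x^2 - 73 stays irreducible over Q(√262) and [Q(√262, √73) : Q(√262)] = 2. By the tower law, [Q(√262, √73) : Q] = 2 · 2 = 4.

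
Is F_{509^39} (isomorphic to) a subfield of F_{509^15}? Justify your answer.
No: F_{509^39} is not a subfield of F_{509^15}

F_{p^m} embeds in F_{p^n} iff m | n. Here 39 ∤ 15 (since 15 = 0·39 + 15 with remainder 15 ≠ 0), so F_{509^39} is not a subfield of F_{509^15}. Equivalently: if it were, the tower law would give 39 = [F_{509^39}:F_509] dividing [F_{509^15}:F_509] = 15, contradiction.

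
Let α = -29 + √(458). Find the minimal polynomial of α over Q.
m_α(x) = x^2 + 58x + 383

From α + 29 = √(458), squaring gives (α + 29)^2 = 458, i.e. α^2 + 58α + 841 = 458, so α^2 + 58α + 383 = 0. The discriminant of x^2 + 58x + 383 is (58)^2 - 4·(383) = 3364 - 1532 = 1832, and 4·(458) is not a perfect square in Q since 458 is squarefree and ≠ 1. Hence x^2 + 58x + 383 is irreducible over Q and is the minimal polynomial of α.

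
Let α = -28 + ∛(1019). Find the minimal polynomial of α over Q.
m_α(x) = x^3 + 84x^2 + 2352x + 20933

Set β = α + 28 = ∛(1019), so β^3 = 1019. Then (α + 28)^3 - 1019 = 0, i.e. α is a root of g(x) = (x + 28)^3 - 1019 = x^3 + 84x^2 + 2352x + 20933. Since g(x) = h(x + 28) where h(x) = x^3 - 1019, and h is irreducible over Q (because 1019 is not a perfect cube, so h has no rational root, and a monic cubic with no rational root is irreducible), g is also irreducible (irreducibility is preserved under the substitution x → x + 28). Hence m_α(x) = x^3 + 84x^2 + 2352x + 20933.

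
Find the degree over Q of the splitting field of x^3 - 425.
[K : Q] = 6

The roots of x^3 - 425 are ∛425, ω∛425, ω^2∛425 where ω = e^(2πi/3) is a primitive cube root of unity, so K = Q(∛425, ω). Now [Q(∛425):Q] = 3 (since 425 is not a perfect cube, x^3 - 425 is irreducible) and [Q(ω):Q] = 2. Both 2 and 3 divide [K:Q], and [K:Q] ≤ 3·2 = 6, so [K:Q] = 6. (Equivalently: Q(∛425) ⊂ R but ω ∉ R, so [K : Q(∛425)] = 2.)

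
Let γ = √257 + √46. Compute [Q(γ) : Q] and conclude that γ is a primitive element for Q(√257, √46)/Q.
[Q(γ) : Q] = 4 (equivalently, Q(γ) = Q(√257, √46))

Obviously Q(γ) ⊆ Q(√257, √46), and [Q(√257, √46):Q] = 4 (since 257, 46 are distinct squarefree integers > 1 with 11822 not a perfect square). To show equality we compute the minimal polynomial of γ. From γ = √257 + √46: γ^2 = 257 + 2√(11822) + 46 = 303 + 2√(11822), so γ^2 - 303 = 2√(11822); squaring, (γ^2 - 303)^2 = 4·11822, i.e. γ^4 - 606γ^2 + 91809 - 47288 = 0, i.e. γ^4 - 606γ^2 + 44521 = 0. So γ is a root of x^4 - 606x^2 + 44521. This polynomial is irreducible over Q: it has no rational root (each ±√257 ± √46 is irrational), and any factorization into two quadratics over Q would force √(11822) ∈ Q (pairing opposite roots) or √257, √46 ∈ Q (other pairings), all impossible. Hence [Q(γ):Q] = 4 = [Q(√257, √46):Q], so Q(γ) = Q(√257, √46).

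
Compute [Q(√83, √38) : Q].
[Q(√83, √38) : Q] = 4

[Q(√83):Q] = 2 (min poly x^2 - 83, irreducible since 83 is squarefree > 1). For the top step, suppose √38 ∈ Q(√83), say √38 = c + d√83 with c, d ∈ Q. Squaring: 38 = c^2 + 83d^2 + 2cd√83. Since √83 ∉ Q this forces 2cd = 0. If d = 0 then √38 = c ∈ Q, contradicting 38 squarefree > 1. If c = 0 then 38 = 83d^2, so 83·38 = (83d)^2 is a perfect square in Q — but 83·38 = 3154 is not a perfect square (since 83 and 38 are distinct squarefree integers). Contradiction. Hence √38 ∉ Q(√83), so x^2 - 38 stays irreducible over Q(√83) and [Q(√83, √38) : Q(√83)] = 2. By the tower law, [Q(√83, √38) : Q] = 2 · 2 = 4.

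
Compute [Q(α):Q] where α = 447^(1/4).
[Q(α):Q] = 4

α is a root of x^4 - 447. By Eisenstein's criterion at the prime p = 3 (which divides the constant term 447 but p^2 = 9 does not, since 447 is squarefree), x^4 - 447 is irreducible over Q. Hence [Q(α):Q] = 4.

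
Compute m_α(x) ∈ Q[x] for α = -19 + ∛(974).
m_α(x) = x^3 + 57x^2 + 1083x + 5885

Set β = α + 19 = ∛(974), so β^3 = 974. Then (α + 19)^3 - 974 = 0, i.e. α is a root of g(x) = (x + 19)^3 - 974 = x^3 + 57x^2 + 1083x + 5885. Since g(x) = h(x + 19) where h(x) = x^3 - 974, and h is irreducible over Q (because 974 is not a perfect cube, so h has no rational root, and a monic cubic with no rational root is irreducible), g is also irreducible (irreducibility is preserved under the substitution x → x + 19). Hence m_α(x) = x^3 + 57x^2 + 1083x + 5885.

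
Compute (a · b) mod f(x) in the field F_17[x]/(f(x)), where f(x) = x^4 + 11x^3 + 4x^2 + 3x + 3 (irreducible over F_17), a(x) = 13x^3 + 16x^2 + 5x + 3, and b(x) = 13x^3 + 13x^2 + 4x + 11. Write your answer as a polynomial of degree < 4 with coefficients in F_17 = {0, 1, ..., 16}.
a · b ≡ 16x^3 + 6x^2 + 10x + 1 (mod f(x))

Multiply in F_17[x]: a(x)·b(x) = (13x^3 + 16x^2 + 5x + 3)·(13x^3 + 13x^2 + 4x + 11) = 16x^6 + 3x^5 + 2x^4 + 5x^3 + 14x^2 + 16x + 16. This has degree ≥ 4, so divide by f(x) over F_17: 16x^6 + 3x^5 + 2x^4 + 5x^3 + 14x^2 + 16x + 16 = (16x^2 + 14x + 5)·(x^4 + 11x^3 + 4x^2 + 3x + 3) + (16x^3 + 6x^2 + 10x + 1). Hence a·b ≡ 16x^3 + 6x^2 + 10x + 1 (mod f). (F_17[x]/(f) is a field with 17^4 = 83521 elements since f is irreducible of degree 4.)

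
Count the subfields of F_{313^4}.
F_{313^4} has 3 subfields

The subfields of F_{p^n} are exactly the fields F_{p^d} for d | n (each is the fixed field of the unique index-d subgroup of Gal(F_{p^n}/F_p) ≅ Z/nZ). The divisors of n = 4 are {1, 2, 4}, giving 3 subfields: F_{313^1}, F_{313^2}, F_{313^4}.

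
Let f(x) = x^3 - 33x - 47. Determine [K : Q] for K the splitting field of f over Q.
[K : Q] = 6

By the rational root test, any rational root of the monic integer polynomial f(x) = x^3 - 33x - 47 must be an integer dividing the constant term -47, i.e. one of ±{1, 47}. Evaluating: f(1) = -79, f(-1) = -15, f(47) = 102225, f(-47) = -102319; none is 0, so f has no rational root and is therefore irreducible over Q (a cubic with no linear factor over a field is irreducible). For an irreducible cubic, the Galois group is A_3 or S_3 according as the discriminant disc(f) = -4a^3 - 27b^2 = -4·(-33)^3 - 27·(-47)^2 = 84105 is or is not a square in Q. Here disc(f) = 84105 is not a perfect square in Q, so the Galois group of f over Q is not contained in A_3 and must be all of S_3. The splitting field has degree |S_3| = 6 over Q, so [K : Q] = 6.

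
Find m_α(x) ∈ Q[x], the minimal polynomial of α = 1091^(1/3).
m_α(x) = x^3 - 1091

α satisfies α^3 = 1091, so x^3 - 1091 annihilates α. By the rational root test, a rational root p/q (in lowest terms) of x^3 - 1091 would satisfy p^3 = 1091 q^3, forcing q = 1 and p^3 = 1091; but 1091 is not a perfect cube, contradiction. A monic cubic over Q with no rational root is irreducible (any nontrivial factorization would include a linear factor). Hence x^3 - 1091 is the minimal polynomial of α, and in particular [Q(α):Q] = 3.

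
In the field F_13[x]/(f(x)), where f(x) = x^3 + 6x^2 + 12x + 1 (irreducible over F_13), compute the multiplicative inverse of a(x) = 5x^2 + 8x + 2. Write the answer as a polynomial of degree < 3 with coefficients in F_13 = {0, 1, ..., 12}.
a(x)^(-1) ≡ 8x^2 + 6x + 12 (mod f(x))

Since f is irreducible over F_13, F_13[x]/(f) is a field and a(x) ≠ 0 has an inverse. Apply the extended Euclidean algorithm to f(x) and a(x) in F_13[x]: f(x) = (8x + 4)·a(x) + (3x + 6);  a(x) = (6x + 8)·(3x + 6) + (6). The last nonzero remainder is the constant 6 = gcd(f, a) in F_13. Back-substituting through the division chain expresses 6 = s(x)·a(x) + t(x)·f(x) with s(x) ≡ 9x^2 + 10x + 7 (mod f), so (9x^2 + 10x + 7)·a(x) ≡ 6 (mod f). Multiplying by 6^(-1) ≡ 11 in F_13 gives a(x)^(-1) ≡ 11·(9x^2 + 10x + 7) ≡ 8x^2 + 6x + 12 (mod f). Check: (5x^2 + 8x + 2)·(8x^2 + 6x + 12) = x^4 + 3x^3 + 7x^2 + 4x + 11 ≡ 1 (mod x^3 + 6x^2 + 12x + 1).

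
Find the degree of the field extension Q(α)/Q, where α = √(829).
[Q(α):Q] = 2

[Q(α):Q] equals the degree of the minimal polynomial of α. Here α^2 = 829 and x^2 - 829 is irreducible (d = 829 is squarefree, ≠ 1, hence not a square), so deg(m_α) = 2. Thus [Q(α):Q] = 2.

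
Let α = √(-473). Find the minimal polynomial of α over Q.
m_α(x) = x^2 + 473

α satisfies α^2 + 473 = 0, so x^2 + 473 annihilates α. Since d = -473 is squarefree and ≠ 1, it is not a perfect square in Q, so x^2 + 473 has no rational root and is therefore irreducible over Q (a degree-2 polynomial over a field is irreducible iff it has no root). Hence m_α(x) = x^2 + 473.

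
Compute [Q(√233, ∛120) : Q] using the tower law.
[Q(√233, ∛120) : Q] = 6

Let L = Q(√233, ∛120). Since Q(√233) ⊂ L and [Q(√233):Q] = 2, the tower law gives 2 | [L:Q]. Likewise Q(∛120) ⊂ L with [Q(∛120):Q] = 3 (because 120 is not a perfect cube), so 3 | [L:Q]. As gcd(2,3) = 1, [L:Q] is divisible by 6. Conversely L is generated over Q by √233 and ∛120, so [L:Q] ≤ 2·3 = 6. Therefore [Q(√233, ∛120) : Q] = 6.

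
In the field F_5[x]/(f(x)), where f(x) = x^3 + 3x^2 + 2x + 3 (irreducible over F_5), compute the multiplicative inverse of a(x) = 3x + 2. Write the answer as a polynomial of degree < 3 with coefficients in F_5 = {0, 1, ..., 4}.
a(x)^(-1) ≡ 2x^2 + 3x + 2 (mod f(x))

Since f is irreducible over F_5, F_5[x]/(f) is a field and a(x) ≠ 0 has an inverse. Apply the extended Euclidean algorithm to f(x) and a(x) in F_5[x]: f(x) = (2x^2 + 3x + 2)·a(x) + (4). The last nonzero remainder is the constant 4 = gcd(f, a) in F_5. Back-substituting through the division chain expresses 4 = s(x)·a(x) + t(x)·f(x) with s(x) ≡ 3x^2 + 2x + 3 (mod f), so (3x^2 + 2x + 3)·a(x) ≡ 4 (mod f). Multiplying by 4^(-1) ≡ 4 in F_5 gives a(x)^(-1) ≡ 4·(3x^2 + 2x + 3) ≡ 2x^2 + 3x + 2 (mod f). Check: (3x + 2)·(2x^2 + 3x + 2) = x^3 + 3x^2 + 2x + 4 ≡ 1 (mod x^3 + 3x^2 + 2x + 3).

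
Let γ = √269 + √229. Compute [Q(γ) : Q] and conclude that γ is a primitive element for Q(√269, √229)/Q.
[Q(γ) : Q] = 4 (equivalently, Q(γ) = Q(√269, √229))

Obviously Q(γ) ⊆ Q(√269, √229), and [Q(√269, √229):Q] = 4 (since 269, 229 are distinct squarefree integers > 1 with 61601 not a perfect square). To show equality we compute the minimal polynomial of γ. From γ = √269 + √229: γ^2 = 269 + 2√(61601) + 229 = 498 + 2√(61601), so γ^2 - 498 = 2√(61601); squaring, (γ^2 - 498)^2 = 4·61601, i.e. γ^4 - 996γ^2 + 248004 - 246404 = 0, i.e. γ^4 - 996γ^2 + 1600 = 0. So γ is a root of x^4 - 996x^2 + 1600. This polynomial is irreducible over Q: it has no rational root (each ±√269 ± √229 is irrational), and any factorization into two quadratics over Q would force √(61601) ∈ Q (pairing opposite roots) or √269, √229 ∈ Q (other pairings), all impossible. Hence [Q(γ):Q] = 4 = [Q(√269, √229):Q], so Q(γ) = Q(√269, √229).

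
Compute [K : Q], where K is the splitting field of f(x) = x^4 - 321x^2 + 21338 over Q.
[K : Q] = 4

Solving the quadratic in x^2: x^2 = (321 ± √(321^2 - 4·21338))/2 = (321 ± √17689)/2 = (321 ± 133)/2, giving x^2 = 94 or x^2 = 227. So f(x) = (x^2 - 94)(x^2 - 227) and the roots of f are ±√94, ±√227. Hence the splitting field is K = Q(√94, √227). Since 94 and 227 are distinct squarefree integers > 1, their product 21338 is not a perfect square, so √227 ∉ Q(√94). By the tower law [K:Q] = [Q(√94,√227):Q(√94)] · [Q(√94):Q] = 2 · 2 = 4.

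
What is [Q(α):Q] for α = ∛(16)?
[Q(α):Q] = 3

The minimal polynomial of α is x^3 - 16, irreducible over Q since 16 is not a perfect cube (so x^3 - 16 has no rational root). Hence [Q(α):Q] = deg(m_α) = 3.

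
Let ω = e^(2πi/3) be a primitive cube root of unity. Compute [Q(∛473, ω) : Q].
[Q(∛473, ω) : Q] = 6

[Q(∛473):Q] = 3 (min poly x^3 - 473, irreducible since 473 is not a perfect cube). [Q(ω):Q] = 2 (min poly x^2 + x + 1). Since Q(∛473) ⊂ R and ω ∉ R, we have ω ∉ Q(∛473), so x^2 + x + 1 remains irreducible over Q(∛473) and [Q(∛473, ω) : Q(∛473)] = 2. By the tower law, [Q(∛473, ω) : Q] = 3 · 2 = 6. (In fact Q(∛473, ω) is the splitting field of x^3 - 473 over Q.)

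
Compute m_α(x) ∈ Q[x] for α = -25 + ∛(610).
m_α(x) = x^3 + 75x^2 + 1875x + 15015

Set β = α + 25 = ∛(610), so β^3 = 610. Then (α + 25)^3 - 610 = 0, i.e. α is a root of g(x) = (x + 25)^3 - 610 = x^3 + 75x^2 + 1875x + 15015. Since g(x) = h(x + 25) where h(x) = x^3 - 610, and h is irreducible over Q (because 610 is not a perfect cube, so h has no rational root, and a monic cubic with no rational root is irreducible), g is also irreducible (irreducibility is preserved under the substitution x → x + 25). Hence m_α(x) = x^3 + 75x^2 + 1875x + 15015.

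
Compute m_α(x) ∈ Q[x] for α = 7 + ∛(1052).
m_α(x) = x^3 - 21x^2 + 147x - 1395

Set β = α - 7 = ∛(1052), so β^3 = 1052. Then (α - 7)^3 - 1052 = 0, i.e. α is a root of g(x) = (x - 7)^3 - 1052 = x^3 - 21x^2 + 147x - 1395. Since g(x) = h(x - 7) where h(x) = x^3 - 1052, and h is irreducible over Q (because 1052 is not a perfect cube, so h has no rational root, and a monic cubic with no rational root is irreducible), g is also irreducible (irreducibility is preserved under the substitution x → x - 7). Hence m_α(x) = x^3 - 21x^2 + 147x - 1395.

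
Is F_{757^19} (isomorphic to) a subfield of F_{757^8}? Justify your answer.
No: F_{757^19} is not a subfield of F_{757^8}

F_{p^m} embeds in F_{p^n} iff m | n. Here 19 ∤ 8 (since 8 = 0·19 + 8 with remainder 8 ≠ 0), so F_{757^19} is not a subfield of F_{757^8}. Equivalently: if it were, the tower law would give 19 = [F_{757^19}:F_757] dividing [F_{757^8}:F_757] = 8, contradiction.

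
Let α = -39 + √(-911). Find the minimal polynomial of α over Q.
m_α(x) = x^2 + 78x + 2432

From α + 39 = √(-911), squaring gives (α + 39)^2 = -911, i.e. α^2 + 78α + 1521 = -911, so α^2 + 78α + 2432 = 0. The discriminant of x^2 + 78x + 2432 is (78)^2 - 4·(2432) = 6084 - 9728 = -3644, and 4·(-911) is not a perfect square in Q since -911 is squarefree and ≠ 1. Hence x^2 + 78x + 2432 is irreducible over Q and is the minimal polynomial of α.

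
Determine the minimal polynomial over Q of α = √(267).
m_α(x) = x^2 - 267

α satisfies α^2 - 267 = 0, so x^2 - 267 annihilates α. Since d = 267 is squarefree and ≠ 1, it is not a perfect square in Q, so x^2 - 267 has no rational root and is therefore irreducible over Q (a degree-2 polynomial over a field is irreducible iff it has no root). Hence m_α(x) = x^2 - 267.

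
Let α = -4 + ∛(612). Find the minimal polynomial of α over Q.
m_α(x) = x^3 + 12x^2 + 48x - 548

Set β = α + 4 = ∛(612), so β^3 = 612. Then (α + 4)^3 - 612 = 0, i.e. α is a root of g(x) = (x + 4)^3 - 612 = x^3 + 12x^2 + 48x - 548. Since g(x) = h(x + 4) where h(x) = x^3 - 612, and h is irreducible over Q (because 612 is not a perfect cube, so h has no rational root, and a monic cubic with no rational root is irreducible), g is also irreducible (irreducibility is preserved under the substitution x → x + 4). Hence m_α(x) = x^3 + 12x^2 + 48x - 548.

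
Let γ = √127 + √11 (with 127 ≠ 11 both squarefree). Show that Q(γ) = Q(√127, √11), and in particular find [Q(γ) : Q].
[Q(γ) : Q] = 4 (equivalently, Q(γ) = Q(√127, √11))

Obviously Q(γ) ⊆ Q(√127, √11), and [Q(√127, √11):Q] = 4 (since 127, 11 are distinct squarefree integers > 1 with 1397 not a perfect square). To show equality we compute the minimal polynomial of γ. From γ = √127 + √11: γ^2 = 127 + 2√(1397) + 11 = 138 + 2√(1397), so γ^2 - 138 = 2√(1397); squaring, (γ^2 - 138)^2 = 4·1397, i.e. γ^4 - 276γ^2 + 19044 - 5588 = 0, i.e. γ^4 - 276γ^2 + 13456 = 0. So γ is a root of x^4 - 276x^2 + 13456. This polynomial is irreducible over Q: it has no rational root (each ±√127 ± √11 is irrational), and any factorization into two quadratics over Q would force √(1397) ∈ Q (pairing opposite roots) or √127, √11 ∈ Q (other pairings), all impossible. Hence [Q(γ):Q] = 4 = [Q(√127, √11):Q], so Q(γ) = Q(√127, √11).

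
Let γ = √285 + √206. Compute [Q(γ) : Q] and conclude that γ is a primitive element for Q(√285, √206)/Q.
[Q(γ) : Q] = 4 (equivalently, Q(γ) = Q(√285, √206))

Obviously Q(γ) ⊆ Q(√285, √206), and [Q(√285, √206):Q] = 4 (since 285, 206 are distinct squarefree integers > 1 with 58710 not a perfect square). To show equality we compute the minimal polynomial of γ. From γ = √285 + √206: γ^2 = 285 + 2√(58710) + 206 = 491 + 2√(58710), so γ^2 - 491 = 2√(58710); squaring, (γ^2 - 491)^2 = 4·58710, i.e. γ^4 - 982γ^2 + 241081 - 234840 = 0, i.e. γ^4 - 982γ^2 + 6241 = 0. So γ is a root of x^4 - 982x^2 + 6241. This polynomial is irreducible over Q: it has no rational root (each ±√285 ± √206 is irrational), and any factorization into two quadratics over Q would force √(58710) ∈ Q (pairing opposite roots) or √285, √206 ∈ Q (other pairings), all impossible. Hence [Q(γ):Q] = 4 = [Q(√285, √206):Q], so Q(γ) = Q(√285, √206).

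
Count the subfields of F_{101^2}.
F_{101^2} has 2 subfields

The subfields of F_{p^n} are exactly the fields F_{p^d} for d | n (each is the fixed field of the unique index-d subgroup of Gal(F_{p^n}/F_p) ≅ Z/nZ). The divisors of n = 2 are {1, 2}, giving 2 subfields: F_{101^1}, F_{101^2}.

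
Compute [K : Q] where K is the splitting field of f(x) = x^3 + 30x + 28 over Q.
[K : Q] = 6

By the rational root test, any rational root of the monic integer polynomial f(x) = x^3 + 30x + 28 must be an integer dividing the constant term 28, i.e. one of ±{1, 2, 4, 7, 14, 28}. Evaluating: f(1) = 59, f(-1) = -3, f(2) = 96, f(-2) = -40, f(4) = 212, f(-4) = -156, f(7) = 581, f(-7) = -525, f(14) = 3192, f(-14) = -3136, f(28) = 22820, f(-28) = -22764; none is 0, so f has no rational root and is therefore irreducible over Q (a cubic with no linear factor over a field is irreducible). For an irreducible cubic, the Galois group is A_3 or S_3 according as the discriminant disc(f) = -4a^3 - 27b^2 = -4·(30)^3 - 27·(28)^2 = -129168 is or is not a square in Q. Here disc(f) = -129168 is not a perfect square in Q, so the Galois group of f over Q is not contained in A_3 and must be all of S_3. The splitting field has degree |S_3| = 6 over Q, so [K : Q] = 6.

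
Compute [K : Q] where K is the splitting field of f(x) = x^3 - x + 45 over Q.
[K : Q] = 6

By the rational root test, any rational root of the monic integer polynomial f(x) = x^3 - x + 45 must be an integer dividing the constant term 45, i.e. one of ±{1, 3, 5, 9, 15, 45}. Evaluating: f(1) = 45, f(-1) = 45, f(3) = 69, f(-3) = 21, f(5) = 165, f(-5) = -75, f(9) = 765, f(-9) = -675, f(15) = 3405, f(-15) = -3315, f(45) = 91125, f(-45) = -91035; none is 0, so f has no rational root and is therefore irreducible over Q (a cubic with no linear factor over a field is irreducible). For an irreducible cubic, the Galois group is A_3 or S_3 according as the discriminant disc(f) = -4a^3 - 27b^2 = -4·(-1)^3 - 27·(45)^2 = -54671 is or is not a square in Q. Here disc(f) = -54671 is not a perfect square in Q, so the Galois group of f over Q is not contained in A_3 and must be all of S_3. The splitting field has degree |S_3| = 6 over Q, so [K : Q] = 6.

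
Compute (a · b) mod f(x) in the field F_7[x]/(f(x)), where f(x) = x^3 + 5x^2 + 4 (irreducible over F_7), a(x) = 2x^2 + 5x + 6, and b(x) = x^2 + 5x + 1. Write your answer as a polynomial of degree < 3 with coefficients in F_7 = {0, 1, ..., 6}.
a · b ≡ x^2 + 6x (mod f(x))

Multiply in F_7[x]: a(x)·b(x) = (2x^2 + 5x + 6)·(x^2 + 5x + 1) = 2x^4 + x^3 + 5x^2 + 6. This has degree ≥ 3, so divide by f(x) over F_7: 2x^4 + x^3 + 5x^2 + 6 = (2x + 5)·(x^3 + 5x^2 + 4) + (x^2 + 6x). Hence a·b ≡ x^2 + 6x (mod f). (F_7[x]/(f) is a field with 7^3 = 343 elements since f is irreducible of degree 3.)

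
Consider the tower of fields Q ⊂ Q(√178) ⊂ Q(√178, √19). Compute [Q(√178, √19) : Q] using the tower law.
[Q(√178, √19) : Q] = 4

[Q(√178):Q] = 2 (min poly x^2 - 178, irreducible since 178 is squarefree > 1). For the top step, suppose √19 ∈ Q(√178), say √19 = c + d√178 with c, d ∈ Q. Squaring: 19 = c^2 + 178d^2 + 2cd√178. Since √178 ∉ Q this forces 2cd = 0. If d = 0 then √19 = c ∈ Q, contradicting 19 squarefree > 1. If c = 0 then 19 = 178d^2, so 178·19 = (178d)^2 is a perfect square in Q — but 178·19 = 3382 is not a perfect square (since 178 and 19 are distinct squarefree integers). Contradiction. Hence √19 ∉ Q(√178), so x^2 - 19 stays irreducible over Q(√178) and [Q(√178, √19) : Q(√178)] = 2. By the tower law, [Q(√178, √19) : Q] = 2 · 2 = 4.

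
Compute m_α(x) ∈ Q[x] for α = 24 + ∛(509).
m_α(x) = x^3 - 72x^2 + 1728x - 14333

Set β = α - 24 = ∛(509), so β^3 = 509. Then (α - 24)^3 - 509 = 0, i.e. α is a root of g(x) = (x - 24)^3 - 509 = x^3 - 72x^2 + 1728x - 14333. Since g(x) = h(x - 24) where h(x) = x^3 - 509, and h is irreducible over Q (because 509 is not a perfect cube, so h has no rational root, and a monic cubic with no rational root is irreducible), g is also irreducible (irreducibility is preserved under the substitution x → x - 24). Hence m_α(x) = x^3 - 72x^2 + 1728x - 14333.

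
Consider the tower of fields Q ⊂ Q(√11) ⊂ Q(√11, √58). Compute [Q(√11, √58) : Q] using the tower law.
[Q(√11, √58) : Q] = 4

[Q(√11):Q] = 2 (min poly x^2 - 11, irreducible since 11 is squarefree > 1). For the top step, suppose √58 ∈ Q(√11), say √58 = c + d√11 with c, d ∈ Q. Squaring: 58 = c^2 + 11d^2 + 2cd√11. Since √11 ∉ Q this forces 2cd = 0. If d = 0 then √58 = c ∈ Q, contradicting 58 squarefree > 1. If c = 0 then 58 = 11d^2, so 11·58 = (11d)^2 is a perfect square in Q — but 11·58 = 638 is not a perfect square (since 11 and 58 are distinct squarefree integers). Contradiction. Hence √58 ∉ Q(√11), so x^2 - 58 stays irreducible over Q(√11) and [Q(√11, √58) : Q(√11)] = 2. By the tower law, [Q(√11, √58) : Q] = 2 · 2 = 4.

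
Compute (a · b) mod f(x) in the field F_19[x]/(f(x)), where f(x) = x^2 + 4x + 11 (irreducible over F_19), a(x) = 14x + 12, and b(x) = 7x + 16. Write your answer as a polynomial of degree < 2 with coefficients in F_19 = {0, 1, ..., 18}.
a · b ≡ 11x + 7 (mod f(x))

Multiply in F_19[x]: a(x)·b(x) = (14x + 12)·(7x + 16) = 3x^2 + 4x + 2. This has degree ≥ 2, so divide by f(x) over F_19: 3x^2 + 4x + 2 = (3)·(x^2 + 4x + 11) + (11x + 7). Hence a·b ≡ 11x + 7 (mod f). (F_19[x]/(f) is a field with 19^2 = 361 elements since f is irreducible of degree 2.)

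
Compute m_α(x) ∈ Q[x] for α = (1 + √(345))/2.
m_α(x) = x^2 - x - 86

From 2α - 1 = √(345), squaring gives (2α - 1)^2 = 345, i.e. 4α^2 - 4α + 1 = 345, so α^2 - α + (1 - 345)/4 = 0. Since 345 ≡ 1 (mod 4), (1 - 345)/4 = -86 ∈ Z. The polynomial x^2 - x - 86 has discriminant 1 - 4·(-86) = 345, which is not a perfect square in Q (d = 345 is squarefree and ≠ 1), so x^2 - x - 86 is irreducible over Q. It is the minimal polynomial of α.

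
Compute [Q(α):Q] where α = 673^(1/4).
[Q(α):Q] = 4

α is a root of x^4 - 673. By Eisenstein's criterion at the prime p = 673 (which divides the constant term 673 but p^2 = 452929 does not, since 673 is squarefree), x^4 - 673 is irreducible over Q. Hence [Q(α):Q] = 4.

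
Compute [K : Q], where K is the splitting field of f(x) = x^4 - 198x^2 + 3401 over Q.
[K : Q] = 4

Solving the quadratic in x^2: x^2 = (198 ± √(198^2 - 4·3401))/2 = (198 ± √25600)/2 = (198 ± 160)/2, giving x^2 = 19 or x^2 = 179. So f(x) = (x^2 - 19)(x^2 - 179) and the roots of f are ±√19, ±√179. Hence the splitting field is K = Q(√19, √179). Since 19 and 179 are distinct squarefree integers > 1, their product 3401 is not a perfect square, so √179 ∉ Q(√19). By the tower law [K:Q] = [Q(√19,√179):Q(√19)] · [Q(√19):Q] = 2 · 2 = 4.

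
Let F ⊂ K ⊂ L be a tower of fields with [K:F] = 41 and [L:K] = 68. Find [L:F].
[L:F] = 2788

The tower law says that for any tower of field extensions F ⊂ K ⊂ L with finite degrees, [L:F] = [L:K] · [K:F]. Here this gives [L:F] = 68 · 41 = 2788.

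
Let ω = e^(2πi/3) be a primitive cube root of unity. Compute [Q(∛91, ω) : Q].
[Q(∛91, ω) : Q] = 6

[Q(∛91):Q] = 3 (min poly x^3 - 91, irreducible since 91 is not a perfect cube). [Q(ω):Q] = 2 (min poly x^2 + x + 1). Since Q(∛91) ⊂ R and ω ∉ R, we have ω ∉ Q(∛91), so x^2 + x + 1 remains irreducible over Q(∛91) and [Q(∛91, ω) : Q(∛91)] = 2. By the tower law, [Q(∛91, ω) : Q] = 3 · 2 = 6. (In fact Q(∛91, ω) is the splitting field of x^3 - 91 over Q.)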